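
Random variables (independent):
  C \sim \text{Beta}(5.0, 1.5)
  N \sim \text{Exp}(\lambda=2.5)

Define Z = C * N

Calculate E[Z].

For independent RVs: E[XY] = E[X]*E[Y]
E[C] = 0.76923077
E[N] = 0.4
E[Z] = 0.76923077 * 0.4 = 0.30769231

0.30769231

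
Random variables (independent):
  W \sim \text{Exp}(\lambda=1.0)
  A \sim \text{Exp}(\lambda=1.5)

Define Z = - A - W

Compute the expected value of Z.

E[Z] = -1*E[W] - 1*E[A]
E[W] = 1
E[A] = 0.66666667
E[Z] = -1*1 - 1*0.66666667 = -1.6666667

-1.6666667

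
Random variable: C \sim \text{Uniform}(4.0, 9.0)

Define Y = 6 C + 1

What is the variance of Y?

For Y = aC + b: Var(Y) = a² * Var(C)
Var(C) = (9 - 4)^2/12 = 2.0833333
Var(Y) = 6² * 2.0833333 = 36 * 2.0833333 = 75

75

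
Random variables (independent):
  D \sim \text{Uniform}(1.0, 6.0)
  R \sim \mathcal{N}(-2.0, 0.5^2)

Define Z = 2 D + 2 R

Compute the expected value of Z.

E[Z] = 2*E[D] + 2*E[R]
E[D] = 3.5
E[R] = -2
E[Z] = 2*3.5 + 2*(-2) = 3

3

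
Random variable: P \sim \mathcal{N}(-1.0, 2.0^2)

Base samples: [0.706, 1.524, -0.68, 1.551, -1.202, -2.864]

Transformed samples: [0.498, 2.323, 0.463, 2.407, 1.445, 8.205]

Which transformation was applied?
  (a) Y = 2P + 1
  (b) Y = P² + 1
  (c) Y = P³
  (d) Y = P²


Checking option (d) Y = P²:
  P = 0.706 -> Y = 0.498 ✓
  P = 1.524 -> Y = 2.323 ✓
  P = -0.68 -> Y = 0.463 ✓
All samples match this transformation.

(d) P²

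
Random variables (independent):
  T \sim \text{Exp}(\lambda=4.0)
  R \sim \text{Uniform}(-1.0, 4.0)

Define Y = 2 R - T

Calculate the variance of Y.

For independent RVs: Var(aX + bY) = a²Var(X) + b²Var(Y)
Var(T) = 0.0625
Var(R) = 2.0833333
Var(Y) = (-1)²*0.0625 + 2²*2.0833333
= 1*0.0625 + 4*2.0833333 = 8.3958333

8.3958333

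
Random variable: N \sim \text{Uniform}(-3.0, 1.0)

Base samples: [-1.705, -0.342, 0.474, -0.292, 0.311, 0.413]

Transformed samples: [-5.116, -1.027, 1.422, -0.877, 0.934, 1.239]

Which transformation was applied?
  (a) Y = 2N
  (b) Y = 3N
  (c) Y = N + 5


Checking option (b) Y = 3N:
  N = -1.705 -> Y = -5.116 ✓
  N = -0.342 -> Y = -1.027 ✓
  N = 0.474 -> Y = 1.422 ✓
All samples match this transformation.

(b) 3N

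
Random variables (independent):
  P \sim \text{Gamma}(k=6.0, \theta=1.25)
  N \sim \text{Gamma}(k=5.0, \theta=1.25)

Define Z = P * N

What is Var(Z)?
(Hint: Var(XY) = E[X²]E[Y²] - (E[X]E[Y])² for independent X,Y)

Var(XY) = E[X²]E[Y²] - (E[X]E[Y])²
E[P] = 7.5, Var(P) = 9.375
E[N] = 6.25, Var(N) = 7.8125
E[P²] = 9.375 + 7.5² = 65.625
E[N²] = 7.8125 + 6.25² = 46.875
Var(Z) = 65.625*46.875 - (7.5*6.25)²
= 3076.1719 - 2197.2656 = 878.90625

878.90625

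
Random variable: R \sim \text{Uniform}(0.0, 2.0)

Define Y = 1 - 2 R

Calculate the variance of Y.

For Y = aR + b: Var(Y) = a² * Var(R)
Var(R) = (2 - 0)^2/12 = 0.33333333
Var(Y) = (-2)² * 0.33333333 = 4 * 0.33333333 = 1.3333333

1.3333333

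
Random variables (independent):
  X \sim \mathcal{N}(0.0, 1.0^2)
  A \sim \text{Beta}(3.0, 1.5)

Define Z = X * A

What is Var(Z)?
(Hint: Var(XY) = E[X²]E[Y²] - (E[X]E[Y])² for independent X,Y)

Var(XY) = E[X²]E[Y²] - (E[X]E[Y])²
E[X] = 0, Var(X) = 1
E[A] = 0.66666667, Var(A) = 0.04040404
E[X²] = 1 + 0² = 1
E[A²] = 0.04040404 + 0.66666667² = 0.48484848
Var(Z) = 1*0.48484848 - (0*0.66666667)²
= 0.48484848 - 0 = 0.48484848

0.48484848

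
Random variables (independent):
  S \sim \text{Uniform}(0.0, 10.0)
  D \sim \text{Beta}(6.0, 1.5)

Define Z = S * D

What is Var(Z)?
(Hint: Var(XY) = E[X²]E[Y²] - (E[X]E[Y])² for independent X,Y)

Var(XY) = E[X²]E[Y²] - (E[X]E[Y])²
E[S] = 5, Var(S) = 8.3333333
E[D] = 0.8, Var(D) = 0.018823529
E[S²] = 8.3333333 + 5² = 33.333333
E[D²] = 0.018823529 + 0.8² = 0.65882353
Var(Z) = 33.333333*0.65882353 - (5*0.8)²
= 21.960784 - 16 = 5.9607843

5.9607843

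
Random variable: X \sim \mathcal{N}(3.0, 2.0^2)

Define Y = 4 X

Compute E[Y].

For Y = 4X:
E[Y] = 4 * E[X]
E[X] = 3.0 = 3
E[Y] = 4 * 3 = 12

12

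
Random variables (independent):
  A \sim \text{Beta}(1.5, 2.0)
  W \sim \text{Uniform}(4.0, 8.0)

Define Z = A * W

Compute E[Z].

For independent RVs: E[XY] = E[X]*E[Y]
E[A] = 0.42857143
E[W] = 6
E[Z] = 0.42857143 * 6 = 2.5714286

2.5714286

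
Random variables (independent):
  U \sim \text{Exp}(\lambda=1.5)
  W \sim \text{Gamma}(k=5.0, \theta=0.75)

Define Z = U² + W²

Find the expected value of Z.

E[Z] = E[U²] + E[W²]
E[U²] = Var(U) + E[U]² = 0.44444444 + 0.44444444 = 0.88888889
E[W²] = Var(W) + E[W]² = 2.8125 + 14.0625 = 16.875
E[Z] = 0.88888889 + 16.875 = 17.763889

17.763889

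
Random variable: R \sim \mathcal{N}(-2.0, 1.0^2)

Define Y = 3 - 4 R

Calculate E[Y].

For Y = -4R + 3:
E[Y] = -4 * E[R] + 3
E[R] = -2.0 = -2
E[Y] = -4 * (-2) + 3 = 11

11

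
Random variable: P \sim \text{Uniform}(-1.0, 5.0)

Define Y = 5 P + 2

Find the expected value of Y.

For Y = 5P + 2:
E[Y] = 5 * E[P] + 2
E[P] = (-1 + 5)/2 = 2
E[Y] = 5 * 2 + 2 = 12

12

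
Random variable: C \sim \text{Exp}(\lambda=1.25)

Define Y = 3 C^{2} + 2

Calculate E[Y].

E[Y] = 3*E[C²] + 2
E[C] = 0.8
E[C²] = Var(C) + (E[C])² = 0.64 + 0.64 = 1.28
E[Y] = 3*1.28 + 2 = 5.84

5.84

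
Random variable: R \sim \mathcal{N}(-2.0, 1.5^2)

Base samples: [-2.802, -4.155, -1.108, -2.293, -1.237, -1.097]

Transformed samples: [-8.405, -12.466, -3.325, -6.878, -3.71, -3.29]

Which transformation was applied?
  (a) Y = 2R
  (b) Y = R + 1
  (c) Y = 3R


Checking option (c) Y = 3R:
  R = -2.802 -> Y = -8.405 ✓
  R = -4.155 -> Y = -12.466 ✓
  R = -1.108 -> Y = -3.325 ✓
All samples match this transformation.

(c) 3R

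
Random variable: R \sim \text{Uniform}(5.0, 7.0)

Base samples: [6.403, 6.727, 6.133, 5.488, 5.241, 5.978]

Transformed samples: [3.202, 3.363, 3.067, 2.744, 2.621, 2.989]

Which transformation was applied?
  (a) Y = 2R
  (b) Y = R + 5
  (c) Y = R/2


Checking option (c) Y = R/2:
  R = 6.403 -> Y = 3.202 ✓
  R = 6.727 -> Y = 3.363 ✓
  R = 6.133 -> Y = 3.067 ✓
All samples match this transformation.

(c) R/2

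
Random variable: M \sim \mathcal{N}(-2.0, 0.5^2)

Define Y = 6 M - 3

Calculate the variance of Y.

For Y = aM + b: Var(Y) = a² * Var(M)
Var(M) = 0.5^2 = 0.25
Var(Y) = 6² * 0.25 = 36 * 0.25 = 9

9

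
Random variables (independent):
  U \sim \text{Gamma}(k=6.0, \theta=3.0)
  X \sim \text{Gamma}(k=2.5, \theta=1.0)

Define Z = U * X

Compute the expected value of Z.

For independent RVs: E[XY] = E[X]*E[Y]
E[U] = 18
E[X] = 2.5
E[Z] = 18 * 2.5 = 45

45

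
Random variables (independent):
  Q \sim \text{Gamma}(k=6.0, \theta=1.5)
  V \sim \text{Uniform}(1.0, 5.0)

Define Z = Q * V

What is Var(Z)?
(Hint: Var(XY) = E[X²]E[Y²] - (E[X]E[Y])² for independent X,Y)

Var(XY) = E[X²]E[Y²] - (E[X]E[Y])²
E[Q] = 9, Var(Q) = 13.5
E[V] = 3, Var(V) = 1.3333333
E[Q²] = 13.5 + 9² = 94.5
E[V²] = 1.3333333 + 3² = 10.333333
Var(Z) = 94.5*10.333333 - (9*3)²
= 976.5 - 729 = 247.5

247.5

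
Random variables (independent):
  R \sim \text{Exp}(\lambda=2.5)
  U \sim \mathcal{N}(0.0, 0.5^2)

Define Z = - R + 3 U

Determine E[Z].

E[Z] = -1*E[R] + 3*E[U]
E[R] = 0.4
E[U] = 0
E[Z] = -1*0.4 + 3*0 = -0.4

-0.4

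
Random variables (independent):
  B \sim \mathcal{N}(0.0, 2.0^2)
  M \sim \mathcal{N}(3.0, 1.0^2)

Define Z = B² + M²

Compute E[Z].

E[Z] = E[B²] + E[M²]
E[B²] = Var(B) + E[B]² = 4 + 0 = 4
E[M²] = Var(M) + E[M]² = 1 + 9 = 10
E[Z] = 4 + 10 = 14

14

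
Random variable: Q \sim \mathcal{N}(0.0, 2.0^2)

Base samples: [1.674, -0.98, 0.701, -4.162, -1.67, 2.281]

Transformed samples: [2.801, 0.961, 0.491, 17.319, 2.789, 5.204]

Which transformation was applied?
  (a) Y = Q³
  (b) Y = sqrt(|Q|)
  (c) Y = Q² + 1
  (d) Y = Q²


Checking option (d) Y = Q²:
  Q = 1.674 -> Y = 2.801 ✓
  Q = -0.98 -> Y = 0.961 ✓
  Q = 0.701 -> Y = 0.491 ✓
All samples match this transformation.

(d) Q²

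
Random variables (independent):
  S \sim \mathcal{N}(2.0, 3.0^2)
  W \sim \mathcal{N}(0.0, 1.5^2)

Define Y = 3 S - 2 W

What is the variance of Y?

For independent RVs: Var(aX + bY) = a²Var(X) + b²Var(Y)
Var(S) = 9
Var(W) = 2.25
Var(Y) = 3²*9 + (-2)²*2.25
= 9*9 + 4*2.25 = 90

90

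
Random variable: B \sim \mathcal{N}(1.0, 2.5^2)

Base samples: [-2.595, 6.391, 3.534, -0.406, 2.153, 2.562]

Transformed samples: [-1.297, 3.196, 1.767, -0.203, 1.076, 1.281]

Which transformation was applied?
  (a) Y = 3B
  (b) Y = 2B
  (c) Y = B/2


Checking option (c) Y = B/2:
  B = -2.595 -> Y = -1.297 ✓
  B = 6.391 -> Y = 3.196 ✓
  B = 3.534 -> Y = 1.767 ✓
All samples match this transformation.

(c) B/2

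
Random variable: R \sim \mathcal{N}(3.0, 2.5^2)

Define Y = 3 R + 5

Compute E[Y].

For Y = 3R + 5:
E[Y] = 3 * E[R] + 5
E[R] = 3.0 = 3
E[Y] = 3 * 3 + 5 = 14

14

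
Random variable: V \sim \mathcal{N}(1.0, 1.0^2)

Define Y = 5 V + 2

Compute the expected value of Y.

For Y = 5V + 2:
E[Y] = 5 * E[V] + 2
E[V] = 1.0 = 1
E[Y] = 5 * 1 + 2 = 7

7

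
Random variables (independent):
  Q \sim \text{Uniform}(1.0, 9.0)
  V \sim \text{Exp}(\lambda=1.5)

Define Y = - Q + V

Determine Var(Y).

For independent RVs: Var(aX + bY) = a²Var(X) + b²Var(Y)
Var(Q) = 5.3333333
Var(V) = 0.44444444
Var(Y) = (-1)²*5.3333333 + 1²*0.44444444
= 1*5.3333333 + 1*0.44444444 = 5.7777778

5.7777778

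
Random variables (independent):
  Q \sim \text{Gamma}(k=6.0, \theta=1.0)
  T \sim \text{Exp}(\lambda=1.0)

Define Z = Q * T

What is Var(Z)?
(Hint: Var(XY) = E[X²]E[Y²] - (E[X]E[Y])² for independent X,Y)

Var(XY) = E[X²]E[Y²] - (E[X]E[Y])²
E[Q] = 6, Var(Q) = 6
E[T] = 1, Var(T) = 1
E[Q²] = 6 + 6² = 42
E[T²] = 1 + 1² = 2
Var(Z) = 42*2 - (6*1)²
= 84 - 36 = 48

48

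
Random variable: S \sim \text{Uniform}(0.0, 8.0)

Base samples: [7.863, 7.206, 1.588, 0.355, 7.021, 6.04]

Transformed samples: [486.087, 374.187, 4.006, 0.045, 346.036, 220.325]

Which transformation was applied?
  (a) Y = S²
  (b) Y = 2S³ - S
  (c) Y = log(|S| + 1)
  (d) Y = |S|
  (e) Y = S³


Checking option (e) Y = S³:
  S = 7.863 -> Y = 486.087 ✓
  S = 7.206 -> Y = 374.187 ✓
  S = 1.588 -> Y = 4.006 ✓
All samples match this transformation.

(e) S³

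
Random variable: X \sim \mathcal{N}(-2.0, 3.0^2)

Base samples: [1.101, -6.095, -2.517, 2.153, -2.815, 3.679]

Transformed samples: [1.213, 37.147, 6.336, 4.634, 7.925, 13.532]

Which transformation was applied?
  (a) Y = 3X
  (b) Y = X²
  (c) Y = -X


Checking option (b) Y = X²:
  X = 1.101 -> Y = 1.213 ✓
  X = -6.095 -> Y = 37.147 ✓
  X = -2.517 -> Y = 6.336 ✓
All samples match this transformation.

(b) X²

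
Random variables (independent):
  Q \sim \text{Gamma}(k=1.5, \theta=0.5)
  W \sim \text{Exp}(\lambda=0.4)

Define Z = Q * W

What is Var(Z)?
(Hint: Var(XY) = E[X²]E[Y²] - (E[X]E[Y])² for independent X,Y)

Var(XY) = E[X²]E[Y²] - (E[X]E[Y])²
E[Q] = 0.75, Var(Q) = 0.375
E[W] = 2.5, Var(W) = 6.25
E[Q²] = 0.375 + 0.75² = 0.9375
E[W²] = 6.25 + 2.5² = 12.5
Var(Z) = 0.9375*12.5 - (0.75*2.5)²
= 11.71875 - 3.515625 = 8.203125

8.203125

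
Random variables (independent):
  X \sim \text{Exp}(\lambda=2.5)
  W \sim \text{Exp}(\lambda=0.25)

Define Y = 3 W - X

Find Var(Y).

For independent RVs: Var(aX + bY) = a²Var(X) + b²Var(Y)
Var(X) = 0.16
Var(W) = 16
Var(Y) = (-1)²*0.16 + 3²*16
= 1*0.16 + 9*16 = 144.16

144.16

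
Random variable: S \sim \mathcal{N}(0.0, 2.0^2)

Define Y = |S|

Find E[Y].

For X ~ N(0, 2.0²), E[|X|] = sigma * sqrt(2/pi)
= 2.0 * sqrt(2/pi) = 1.5957691

1.5957691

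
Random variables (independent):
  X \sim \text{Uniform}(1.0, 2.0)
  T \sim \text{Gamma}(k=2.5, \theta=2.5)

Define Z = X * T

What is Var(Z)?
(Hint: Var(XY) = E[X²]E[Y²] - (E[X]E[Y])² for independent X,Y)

Var(XY) = E[X²]E[Y²] - (E[X]E[Y])²
E[X] = 1.5, Var(X) = 0.083333333
E[T] = 6.25, Var(T) = 15.625
E[X²] = 0.083333333 + 1.5² = 2.3333333
E[T²] = 15.625 + 6.25² = 54.6875
Var(Z) = 2.3333333*54.6875 - (1.5*6.25)²
= 127.60417 - 87.890625 = 39.713542

39.713542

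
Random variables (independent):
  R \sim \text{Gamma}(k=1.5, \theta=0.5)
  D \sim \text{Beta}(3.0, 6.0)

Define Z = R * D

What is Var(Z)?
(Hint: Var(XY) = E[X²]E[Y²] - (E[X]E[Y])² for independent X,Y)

Var(XY) = E[X²]E[Y²] - (E[X]E[Y])²
E[R] = 0.75, Var(R) = 0.375
E[D] = 0.33333333, Var(D) = 0.022222222
E[R²] = 0.375 + 0.75² = 0.9375
E[D²] = 0.022222222 + 0.33333333² = 0.13333333
Var(Z) = 0.9375*0.13333333 - (0.75*0.33333333)²
= 0.125 - 0.0625 = 0.0625

0.0625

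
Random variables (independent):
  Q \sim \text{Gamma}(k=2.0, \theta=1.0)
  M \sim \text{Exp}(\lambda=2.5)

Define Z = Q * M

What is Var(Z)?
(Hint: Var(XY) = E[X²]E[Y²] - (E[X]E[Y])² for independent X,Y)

Var(XY) = E[X²]E[Y²] - (E[X]E[Y])²
E[Q] = 2, Var(Q) = 2
E[M] = 0.4, Var(M) = 0.16
E[Q²] = 2 + 2² = 6
E[M²] = 0.16 + 0.4² = 0.32
Var(Z) = 6*0.32 - (2*0.4)²
= 1.92 - 0.64 = 1.28

1.28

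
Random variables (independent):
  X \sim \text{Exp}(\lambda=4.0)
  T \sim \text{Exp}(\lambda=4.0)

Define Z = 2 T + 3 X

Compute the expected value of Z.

E[Z] = 3*E[X] + 2*E[T]
E[X] = 0.25
E[T] = 0.25
E[Z] = 3*0.25 + 2*0.25 = 1.25

1.25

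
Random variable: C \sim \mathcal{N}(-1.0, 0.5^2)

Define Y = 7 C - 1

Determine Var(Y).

For Y = aC + b: Var(Y) = a² * Var(C)
Var(C) = 0.5^2 = 0.25
Var(Y) = 7² * 0.25 = 49 * 0.25 = 12.25

12.25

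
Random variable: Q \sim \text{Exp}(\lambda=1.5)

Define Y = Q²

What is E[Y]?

Using E[X²] = Var(X) + (E[X])²:
E[Q] = 0.66666667
Var(Q) = 1/1.5^2 = 0.44444444
E[Q²] = 0.44444444 + 0.66666667² = 0.44444444 + 0.44444444 = 0.88888889

0.88888889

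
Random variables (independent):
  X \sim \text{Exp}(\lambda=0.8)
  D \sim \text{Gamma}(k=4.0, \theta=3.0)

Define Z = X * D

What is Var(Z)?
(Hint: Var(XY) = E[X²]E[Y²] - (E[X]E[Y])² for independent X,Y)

Var(XY) = E[X²]E[Y²] - (E[X]E[Y])²
E[X] = 1.25, Var(X) = 1.5625
E[D] = 12, Var(D) = 36
E[X²] = 1.5625 + 1.25² = 3.125
E[D²] = 36 + 12² = 180
Var(Z) = 3.125*180 - (1.25*12)²
= 562.5 - 225 = 337.5

337.5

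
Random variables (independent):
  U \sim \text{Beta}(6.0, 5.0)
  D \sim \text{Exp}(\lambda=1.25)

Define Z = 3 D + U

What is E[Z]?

E[Z] = 1*E[U] + 3*E[D]
E[U] = 0.54545455
E[D] = 0.8
E[Z] = 1*0.54545455 + 3*0.8 = 2.9454545

2.9454545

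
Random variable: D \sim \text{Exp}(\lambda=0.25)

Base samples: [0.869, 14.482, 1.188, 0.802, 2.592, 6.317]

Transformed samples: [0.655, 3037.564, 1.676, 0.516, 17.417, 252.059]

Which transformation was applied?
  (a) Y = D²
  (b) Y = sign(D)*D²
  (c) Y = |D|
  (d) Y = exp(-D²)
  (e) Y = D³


Checking option (e) Y = D³:
  D = 0.869 -> Y = 0.655 ✓
  D = 14.482 -> Y = 3037.564 ✓
  D = 1.188 -> Y = 1.676 ✓
All samples match this transformation.

(e) D³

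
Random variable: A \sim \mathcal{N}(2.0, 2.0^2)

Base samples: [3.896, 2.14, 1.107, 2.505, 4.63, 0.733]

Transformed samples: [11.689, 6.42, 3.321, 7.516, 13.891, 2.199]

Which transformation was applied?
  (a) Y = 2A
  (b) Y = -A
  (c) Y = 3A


Checking option (c) Y = 3A:
  A = 3.896 -> Y = 11.689 ✓
  A = 2.14 -> Y = 6.42 ✓
  A = 1.107 -> Y = 3.321 ✓
All samples match this transformation.

(c) 3A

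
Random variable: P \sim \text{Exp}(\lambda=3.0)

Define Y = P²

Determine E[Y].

Using E[X²] = Var(X) + (E[X])²:
E[P] = 0.33333333
Var(P) = 1/3.0^2 = 0.11111111
E[P²] = 0.11111111 + 0.33333333² = 0.11111111 + 0.11111111 = 0.22222222

0.22222222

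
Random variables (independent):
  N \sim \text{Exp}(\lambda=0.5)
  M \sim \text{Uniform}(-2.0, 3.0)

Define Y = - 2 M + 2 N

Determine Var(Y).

For independent RVs: Var(aX + bY) = a²Var(X) + b²Var(Y)
Var(N) = 4
Var(M) = 2.0833333
Var(Y) = 2²*4 + (-2)²*2.0833333
= 4*4 + 4*2.0833333 = 24.333333

24.333333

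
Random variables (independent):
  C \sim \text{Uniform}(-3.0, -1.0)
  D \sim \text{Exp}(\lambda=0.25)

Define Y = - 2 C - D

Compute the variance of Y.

For independent RVs: Var(aX + bY) = a²Var(X) + b²Var(Y)
Var(C) = 0.33333333
Var(D) = 16
Var(Y) = (-2)²*0.33333333 + (-1)²*16
= 4*0.33333333 + 1*16 = 17.333333

17.333333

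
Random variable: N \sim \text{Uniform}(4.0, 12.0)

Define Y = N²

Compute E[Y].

Using E[X²] = Var(X) + (E[X])²:
E[N] = 8
Var(N) = (12 - 4)^2/12 = 5.3333333
E[N²] = 5.3333333 + 8² = 5.3333333 + 64 = 69.333333

69.333333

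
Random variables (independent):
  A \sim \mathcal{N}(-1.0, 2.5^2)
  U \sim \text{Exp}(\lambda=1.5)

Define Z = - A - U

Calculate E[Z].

E[Z] = -1*E[A] - 1*E[U]
E[A] = -1
E[U] = 0.66666667
E[Z] = -1*(-1) - 1*0.66666667 = 0.33333333

0.33333333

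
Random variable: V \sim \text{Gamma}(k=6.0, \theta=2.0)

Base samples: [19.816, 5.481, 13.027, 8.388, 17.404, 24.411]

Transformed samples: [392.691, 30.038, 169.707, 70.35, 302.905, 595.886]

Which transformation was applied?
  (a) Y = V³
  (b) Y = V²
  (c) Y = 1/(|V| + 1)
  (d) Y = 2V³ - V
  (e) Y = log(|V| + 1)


Checking option (b) Y = V²:
  V = 19.816 -> Y = 392.691 ✓
  V = 5.481 -> Y = 30.038 ✓
  V = 13.027 -> Y = 169.707 ✓
All samples match this transformation.

(b) V²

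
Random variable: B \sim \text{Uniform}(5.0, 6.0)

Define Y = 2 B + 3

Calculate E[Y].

For Y = 2B + 3:
E[Y] = 2 * E[B] + 3
E[B] = (5 + 6)/2 = 5.5
E[Y] = 2 * 5.5 + 3 = 14

14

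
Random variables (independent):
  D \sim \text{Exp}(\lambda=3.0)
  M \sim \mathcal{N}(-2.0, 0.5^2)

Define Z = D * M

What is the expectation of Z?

For independent RVs: E[XY] = E[X]*E[Y]
E[D] = 0.33333333
E[M] = -2
E[Z] = 0.33333333 * (-2) = -0.66666667

-0.66666667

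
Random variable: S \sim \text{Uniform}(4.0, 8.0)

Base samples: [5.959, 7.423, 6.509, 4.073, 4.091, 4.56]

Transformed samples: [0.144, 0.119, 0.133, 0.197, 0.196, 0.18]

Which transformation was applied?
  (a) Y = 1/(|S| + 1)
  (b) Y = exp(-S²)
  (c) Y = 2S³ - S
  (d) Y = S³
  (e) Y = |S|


Checking option (a) Y = 1/(|S| + 1):
  S = 5.959 -> Y = 0.144 ✓
  S = 7.423 -> Y = 0.119 ✓
  S = 6.509 -> Y = 0.133 ✓
All samples match this transformation.

(a) 1/(|S| + 1)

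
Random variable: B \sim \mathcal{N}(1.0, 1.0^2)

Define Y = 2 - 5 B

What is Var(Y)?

For Y = aB + b: Var(Y) = a² * Var(B)
Var(B) = 1.0^2 = 1
Var(Y) = (-5)² * 1 = 25 * 1 = 25

25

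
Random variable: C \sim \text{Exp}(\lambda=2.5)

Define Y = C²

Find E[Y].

E[C²] = Var(C) + (E[C])² = 0.16 + 0.16 = 0.32

0.32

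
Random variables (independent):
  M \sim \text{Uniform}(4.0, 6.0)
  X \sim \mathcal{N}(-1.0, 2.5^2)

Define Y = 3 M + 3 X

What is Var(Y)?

For independent RVs: Var(aX + bY) = a²Var(X) + b²Var(Y)
Var(M) = 0.33333333
Var(X) = 6.25
Var(Y) = 3²*0.33333333 + 3²*6.25
= 9*0.33333333 + 9*6.25 = 59.25

59.25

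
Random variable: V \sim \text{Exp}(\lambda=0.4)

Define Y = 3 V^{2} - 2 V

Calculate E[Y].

E[Y] = 3*E[V²] - 2*E[V]
E[V] = 2.5
E[V²] = Var(V) + (E[V])² = 6.25 + 6.25 = 12.5
E[Y] = 3*12.5 - 2*2.5 = 32.5

32.5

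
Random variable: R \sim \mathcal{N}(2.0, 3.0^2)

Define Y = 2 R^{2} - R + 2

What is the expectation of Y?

E[Y] = 2*E[R²] - 1*E[R] + 2
E[R] = 2
E[R²] = Var(R) + (E[R])² = 9 + 4 = 13
E[Y] = 2*13 - 1*2 + 2 = 26

26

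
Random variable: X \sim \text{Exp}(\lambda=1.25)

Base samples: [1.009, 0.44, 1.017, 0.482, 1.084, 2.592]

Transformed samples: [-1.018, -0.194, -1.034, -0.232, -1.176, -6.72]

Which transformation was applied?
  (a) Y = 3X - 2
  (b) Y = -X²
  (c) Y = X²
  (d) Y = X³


Checking option (b) Y = -X²:
  X = 1.009 -> Y = -1.018 ✓
  X = 0.44 -> Y = -0.194 ✓
  X = 1.017 -> Y = -1.034 ✓
All samples match this transformation.

(b) -X²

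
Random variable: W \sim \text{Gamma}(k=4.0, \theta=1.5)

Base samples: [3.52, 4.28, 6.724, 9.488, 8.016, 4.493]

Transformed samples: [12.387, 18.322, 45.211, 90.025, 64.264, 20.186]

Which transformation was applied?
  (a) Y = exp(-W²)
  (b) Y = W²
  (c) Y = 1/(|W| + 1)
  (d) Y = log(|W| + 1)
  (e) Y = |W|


Checking option (b) Y = W²:
  W = 3.52 -> Y = 12.387 ✓
  W = 4.28 -> Y = 18.322 ✓
  W = 6.724 -> Y = 45.211 ✓
All samples match this transformation.

(b) W²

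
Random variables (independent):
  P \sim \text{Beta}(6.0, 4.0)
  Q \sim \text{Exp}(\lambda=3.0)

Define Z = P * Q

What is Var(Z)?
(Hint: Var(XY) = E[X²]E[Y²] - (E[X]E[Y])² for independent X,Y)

Var(XY) = E[X²]E[Y²] - (E[X]E[Y])²
E[P] = 0.6, Var(P) = 0.021818182
E[Q] = 0.33333333, Var(Q) = 0.11111111
E[P²] = 0.021818182 + 0.6² = 0.38181818
E[Q²] = 0.11111111 + 0.33333333² = 0.22222222
Var(Z) = 0.38181818*0.22222222 - (0.6*0.33333333)²
= 0.084848485 - 0.04 = 0.044848485

0.044848485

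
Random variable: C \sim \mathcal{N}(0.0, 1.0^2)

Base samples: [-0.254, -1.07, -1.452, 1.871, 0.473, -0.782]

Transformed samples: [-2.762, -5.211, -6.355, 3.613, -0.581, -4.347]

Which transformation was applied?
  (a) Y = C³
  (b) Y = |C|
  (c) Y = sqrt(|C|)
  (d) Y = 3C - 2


Checking option (d) Y = 3C - 2:
  C = -0.254 -> Y = -2.762 ✓
  C = -1.07 -> Y = -5.211 ✓
  C = -1.452 -> Y = -6.355 ✓
All samples match this transformation.

(d) 3C - 2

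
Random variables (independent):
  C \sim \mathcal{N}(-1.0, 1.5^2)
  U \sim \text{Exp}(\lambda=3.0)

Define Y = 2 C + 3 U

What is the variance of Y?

For independent RVs: Var(aX + bY) = a²Var(X) + b²Var(Y)
Var(C) = 2.25
Var(U) = 0.11111111
Var(Y) = 2²*2.25 + 3²*0.11111111
= 4*2.25 + 9*0.11111111 = 10

10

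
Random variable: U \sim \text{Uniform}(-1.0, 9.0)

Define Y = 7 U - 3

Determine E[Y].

For Y = 7U - 3:
E[Y] = 7 * E[U] - 3
E[U] = (-1 + 9)/2 = 4
E[Y] = 7 * 4 - 3 = 25

25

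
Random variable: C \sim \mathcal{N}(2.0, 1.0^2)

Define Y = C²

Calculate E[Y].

Using E[X²] = Var(X) + (E[X])²:
E[C] = 2
Var(C) = 1.0^2 = 1
E[C²] = 1 + 2² = 1 + 4 = 5

5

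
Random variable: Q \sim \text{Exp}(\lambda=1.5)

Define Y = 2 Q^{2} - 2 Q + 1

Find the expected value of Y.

E[Y] = 2*E[Q²] - 2*E[Q] + 1
E[Q] = 0.66666667
E[Q²] = Var(Q) + (E[Q])² = 0.44444444 + 0.44444444 = 0.88888889
E[Y] = 2*0.88888889 - 2*0.66666667 + 1 = 1.4444444

1.4444444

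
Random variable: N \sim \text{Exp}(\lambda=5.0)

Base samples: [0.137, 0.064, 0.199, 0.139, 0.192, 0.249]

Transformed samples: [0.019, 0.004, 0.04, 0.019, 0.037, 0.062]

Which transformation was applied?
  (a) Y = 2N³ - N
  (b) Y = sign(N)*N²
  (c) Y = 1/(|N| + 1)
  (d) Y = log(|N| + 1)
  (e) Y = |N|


Checking option (b) Y = sign(N)*N²:
  N = 0.137 -> Y = 0.019 ✓
  N = 0.064 -> Y = 0.004 ✓
  N = 0.199 -> Y = 0.04 ✓
All samples match this transformation.

(b) sign(N)*N²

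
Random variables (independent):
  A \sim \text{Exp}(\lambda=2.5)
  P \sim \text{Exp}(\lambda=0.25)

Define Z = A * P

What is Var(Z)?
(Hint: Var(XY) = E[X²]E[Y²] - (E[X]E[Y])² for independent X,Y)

Var(XY) = E[X²]E[Y²] - (E[X]E[Y])²
E[A] = 0.4, Var(A) = 0.16
E[P] = 4, Var(P) = 16
E[A²] = 0.16 + 0.4² = 0.32
E[P²] = 16 + 4² = 32
Var(Z) = 0.32*32 - (0.4*4)²
= 10.24 - 2.56 = 7.68

7.68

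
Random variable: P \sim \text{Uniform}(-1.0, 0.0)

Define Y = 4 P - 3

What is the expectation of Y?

For Y = 4P - 3:
E[Y] = 4 * E[P] - 3
E[P] = (-1 + 0)/2 = -0.5
E[Y] = 4 * (-0.5) - 3 = -5

-5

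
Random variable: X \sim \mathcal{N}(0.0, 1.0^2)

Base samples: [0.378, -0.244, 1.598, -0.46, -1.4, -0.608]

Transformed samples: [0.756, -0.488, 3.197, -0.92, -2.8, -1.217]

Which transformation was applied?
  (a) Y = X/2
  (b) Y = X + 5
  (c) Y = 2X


Checking option (c) Y = 2X:
  X = 0.378 -> Y = 0.756 ✓
  X = -0.244 -> Y = -0.488 ✓
  X = 1.598 -> Y = 3.197 ✓
All samples match this transformation.

(c) 2X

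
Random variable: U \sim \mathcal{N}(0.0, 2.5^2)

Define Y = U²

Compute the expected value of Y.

Using E[X²] = Var(X) + (E[X])²:
E[U] = 0
Var(U) = 2.5^2 = 6.25
E[U²] = 6.25 + 0² = 6.25 + 0 = 6.25

6.25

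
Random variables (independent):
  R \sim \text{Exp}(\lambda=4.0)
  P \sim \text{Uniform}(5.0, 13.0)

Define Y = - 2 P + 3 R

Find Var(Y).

For independent RVs: Var(aX + bY) = a²Var(X) + b²Var(Y)
Var(R) = 0.0625
Var(P) = 5.3333333
Var(Y) = 3²*0.0625 + (-2)²*5.3333333
= 9*0.0625 + 4*5.3333333 = 21.895833

21.895833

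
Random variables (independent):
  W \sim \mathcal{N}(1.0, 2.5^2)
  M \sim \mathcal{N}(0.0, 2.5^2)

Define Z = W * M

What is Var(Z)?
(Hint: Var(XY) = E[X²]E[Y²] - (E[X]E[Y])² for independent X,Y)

Var(XY) = E[X²]E[Y²] - (E[X]E[Y])²
E[W] = 1, Var(W) = 6.25
E[M] = 0, Var(M) = 6.25
E[W²] = 6.25 + 1² = 7.25
E[M²] = 6.25 + 0² = 6.25
Var(Z) = 7.25*6.25 - (1*0)²
= 45.3125 - 0 = 45.3125

45.3125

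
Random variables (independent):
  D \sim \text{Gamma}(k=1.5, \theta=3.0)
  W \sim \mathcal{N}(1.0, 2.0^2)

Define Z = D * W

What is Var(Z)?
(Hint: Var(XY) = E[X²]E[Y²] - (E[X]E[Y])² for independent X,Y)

Var(XY) = E[X²]E[Y²] - (E[X]E[Y])²
E[D] = 4.5, Var(D) = 13.5
E[W] = 1, Var(W) = 4
E[D²] = 13.5 + 4.5² = 33.75
E[W²] = 4 + 1² = 5
Var(Z) = 33.75*5 - (4.5*1)²
= 168.75 - 20.25 = 148.5

148.5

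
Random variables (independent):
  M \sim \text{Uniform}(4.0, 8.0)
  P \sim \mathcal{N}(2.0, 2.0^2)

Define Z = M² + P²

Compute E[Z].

E[Z] = E[M²] + E[P²]
E[M²] = Var(M) + E[M]² = 1.3333333 + 36 = 37.333333
E[P²] = Var(P) + E[P]² = 4 + 4 = 8
E[Z] = 37.333333 + 8 = 45.333333

45.333333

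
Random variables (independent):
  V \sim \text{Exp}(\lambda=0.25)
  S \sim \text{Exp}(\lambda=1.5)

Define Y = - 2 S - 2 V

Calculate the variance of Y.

For independent RVs: Var(aX + bY) = a²Var(X) + b²Var(Y)
Var(V) = 16
Var(S) = 0.44444444
Var(Y) = (-2)²*16 + (-2)²*0.44444444
= 4*16 + 4*0.44444444 = 65.777778

65.777778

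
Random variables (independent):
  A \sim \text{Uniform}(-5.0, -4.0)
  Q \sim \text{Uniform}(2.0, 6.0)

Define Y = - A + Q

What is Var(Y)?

For independent RVs: Var(aX + bY) = a²Var(X) + b²Var(Y)
Var(A) = 0.083333333
Var(Q) = 1.3333333
Var(Y) = (-1)²*0.083333333 + 1²*1.3333333
= 1*0.083333333 + 1*1.3333333 = 1.4166667

1.4166667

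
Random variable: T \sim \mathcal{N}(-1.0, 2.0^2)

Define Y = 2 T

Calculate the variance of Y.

For Y = aT + b: Var(Y) = a² * Var(T)
Var(T) = 2.0^2 = 4
Var(Y) = 2² * 4 = 4 * 4 = 16

16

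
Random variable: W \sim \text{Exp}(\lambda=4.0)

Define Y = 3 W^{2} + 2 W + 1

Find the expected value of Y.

E[Y] = 3*E[W²] + 2*E[W] + 1
E[W] = 0.25
E[W²] = Var(W) + (E[W])² = 0.0625 + 0.0625 = 0.125
E[Y] = 3*0.125 + 2*0.25 + 1 = 1.875

1.875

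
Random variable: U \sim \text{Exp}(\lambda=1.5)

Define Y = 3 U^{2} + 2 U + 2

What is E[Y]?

E[Y] = 3*E[U²] + 2*E[U] + 2
E[U] = 0.66666667
E[U²] = Var(U) + (E[U])² = 0.44444444 + 0.44444444 = 0.88888889
E[Y] = 3*0.88888889 + 2*0.66666667 + 2 = 6

6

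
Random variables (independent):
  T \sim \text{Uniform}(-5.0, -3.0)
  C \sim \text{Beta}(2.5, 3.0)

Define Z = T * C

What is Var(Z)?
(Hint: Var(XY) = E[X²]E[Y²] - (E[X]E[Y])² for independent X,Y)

Var(XY) = E[X²]E[Y²] - (E[X]E[Y])²
E[T] = -4, Var(T) = 0.33333333
E[C] = 0.45454545, Var(C) = 0.038143675
E[T²] = 0.33333333 + (-4)² = 16.333333
E[C²] = 0.038143675 + 0.45454545² = 0.24475524
Var(Z) = 16.333333*0.24475524 - (-4*0.45454545)²
= 3.997669 - 3.3057851 = 0.69188387

0.69188387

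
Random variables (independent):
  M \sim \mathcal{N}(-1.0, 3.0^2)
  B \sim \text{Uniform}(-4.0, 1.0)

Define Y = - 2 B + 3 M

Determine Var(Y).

For independent RVs: Var(aX + bY) = a²Var(X) + b²Var(Y)
Var(M) = 9
Var(B) = 2.0833333
Var(Y) = 3²*9 + (-2)²*2.0833333
= 9*9 + 4*2.0833333 = 89.333333

89.333333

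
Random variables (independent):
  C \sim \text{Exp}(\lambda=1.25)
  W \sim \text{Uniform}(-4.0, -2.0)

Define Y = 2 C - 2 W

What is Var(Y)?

For independent RVs: Var(aX + bY) = a²Var(X) + b²Var(Y)
Var(C) = 0.64
Var(W) = 0.33333333
Var(Y) = 2²*0.64 + (-2)²*0.33333333
= 4*0.64 + 4*0.33333333 = 3.8933333

3.8933333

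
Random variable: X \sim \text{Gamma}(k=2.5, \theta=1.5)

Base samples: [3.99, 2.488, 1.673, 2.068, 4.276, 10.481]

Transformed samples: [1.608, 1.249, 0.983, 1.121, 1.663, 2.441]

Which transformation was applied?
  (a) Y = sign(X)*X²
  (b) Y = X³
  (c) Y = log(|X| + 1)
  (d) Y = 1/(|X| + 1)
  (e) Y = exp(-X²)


Checking option (c) Y = log(|X| + 1):
  X = 3.99 -> Y = 1.608 ✓
  X = 2.488 -> Y = 1.249 ✓
  X = 1.673 -> Y = 0.983 ✓
All samples match this transformation.

(c) log(|X| + 1)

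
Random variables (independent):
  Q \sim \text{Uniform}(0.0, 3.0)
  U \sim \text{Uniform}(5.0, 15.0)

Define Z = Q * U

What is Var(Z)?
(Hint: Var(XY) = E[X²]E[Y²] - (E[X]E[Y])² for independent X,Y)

Var(XY) = E[X²]E[Y²] - (E[X]E[Y])²
E[Q] = 1.5, Var(Q) = 0.75
E[U] = 10, Var(U) = 8.3333333
E[Q²] = 0.75 + 1.5² = 3
E[U²] = 8.3333333 + 10² = 108.33333
Var(Z) = 3*108.33333 - (1.5*10)²
= 325 - 225 = 100

100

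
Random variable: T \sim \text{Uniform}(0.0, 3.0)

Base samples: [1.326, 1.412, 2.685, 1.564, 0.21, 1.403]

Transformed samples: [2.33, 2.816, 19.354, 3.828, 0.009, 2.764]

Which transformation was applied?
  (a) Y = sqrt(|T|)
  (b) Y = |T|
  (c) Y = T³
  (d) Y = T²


Checking option (c) Y = T³:
  T = 1.326 -> Y = 2.33 ✓
  T = 1.412 -> Y = 2.816 ✓
  T = 2.685 -> Y = 19.354 ✓
All samples match this transformation.

(c) T³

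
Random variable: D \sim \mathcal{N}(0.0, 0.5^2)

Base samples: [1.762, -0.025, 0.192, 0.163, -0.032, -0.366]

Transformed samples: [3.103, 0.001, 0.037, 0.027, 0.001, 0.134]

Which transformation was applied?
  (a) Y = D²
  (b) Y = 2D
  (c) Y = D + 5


Checking option (a) Y = D²:
  D = 1.762 -> Y = 3.103 ✓
  D = -0.025 -> Y = 0.001 ✓
  D = 0.192 -> Y = 0.037 ✓
All samples match this transformation.

(a) D²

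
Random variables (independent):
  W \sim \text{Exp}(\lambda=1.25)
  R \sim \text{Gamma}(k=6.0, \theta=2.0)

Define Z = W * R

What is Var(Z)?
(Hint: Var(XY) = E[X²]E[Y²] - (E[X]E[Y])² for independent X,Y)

Var(XY) = E[X²]E[Y²] - (E[X]E[Y])²
E[W] = 0.8, Var(W) = 0.64
E[R] = 12, Var(R) = 24
E[W²] = 0.64 + 0.8² = 1.28
E[R²] = 24 + 12² = 168
Var(Z) = 1.28*168 - (0.8*12)²
= 215.04 - 92.16 = 122.88

122.88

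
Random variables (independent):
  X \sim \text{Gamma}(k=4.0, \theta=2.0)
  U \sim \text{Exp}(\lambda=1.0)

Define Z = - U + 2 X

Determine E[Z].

E[Z] = 2*E[X] - 1*E[U]
E[X] = 8
E[U] = 1
E[Z] = 2*8 - 1*1 = 15

15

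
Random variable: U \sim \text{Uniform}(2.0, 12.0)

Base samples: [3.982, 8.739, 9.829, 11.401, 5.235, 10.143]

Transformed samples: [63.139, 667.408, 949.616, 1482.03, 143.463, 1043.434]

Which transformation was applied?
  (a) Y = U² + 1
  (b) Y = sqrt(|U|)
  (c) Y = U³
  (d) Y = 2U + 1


Checking option (c) Y = U³:
  U = 3.982 -> Y = 63.139 ✓
  U = 8.739 -> Y = 667.408 ✓
  U = 9.829 -> Y = 949.616 ✓
All samples match this transformation.

(c) U³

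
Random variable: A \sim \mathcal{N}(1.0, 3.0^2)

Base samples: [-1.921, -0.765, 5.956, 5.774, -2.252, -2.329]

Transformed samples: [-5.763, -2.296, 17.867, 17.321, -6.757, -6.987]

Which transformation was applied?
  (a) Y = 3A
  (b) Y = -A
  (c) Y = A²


Checking option (a) Y = 3A:
  A = -1.921 -> Y = -5.763 ✓
  A = -0.765 -> Y = -2.296 ✓
  A = 5.956 -> Y = 17.867 ✓
All samples match this transformation.

(a) 3A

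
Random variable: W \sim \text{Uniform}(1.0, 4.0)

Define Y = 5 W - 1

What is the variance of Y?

For Y = aW + b: Var(Y) = a² * Var(W)
Var(W) = (4 - 1)^2/12 = 0.75
Var(Y) = 5² * 0.75 = 25 * 0.75 = 18.75

18.75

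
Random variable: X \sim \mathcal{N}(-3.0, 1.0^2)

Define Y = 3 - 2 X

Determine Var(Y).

For Y = aX + b: Var(Y) = a² * Var(X)
Var(X) = 1.0^2 = 1
Var(Y) = (-2)² * 1 = 4 * 1 = 4

4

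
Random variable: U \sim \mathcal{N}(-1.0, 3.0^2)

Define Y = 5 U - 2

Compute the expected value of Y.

For Y = 5U - 2:
E[Y] = 5 * E[U] - 2
E[U] = -1.0 = -1
E[Y] = 5 * (-1) - 2 = -7

-7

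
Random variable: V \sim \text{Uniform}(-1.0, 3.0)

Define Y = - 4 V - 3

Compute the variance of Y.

For Y = aV + b: Var(Y) = a² * Var(V)
Var(V) = (3 + 1)^2/12 = 1.3333333
Var(Y) = (-4)² * 1.3333333 = 16 * 1.3333333 = 21.333333

21.333333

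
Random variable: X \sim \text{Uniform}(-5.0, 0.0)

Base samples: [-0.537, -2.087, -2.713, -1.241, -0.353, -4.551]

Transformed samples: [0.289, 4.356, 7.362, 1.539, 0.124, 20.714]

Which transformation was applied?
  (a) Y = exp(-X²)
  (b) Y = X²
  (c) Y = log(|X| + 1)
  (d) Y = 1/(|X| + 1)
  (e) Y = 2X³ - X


Checking option (b) Y = X²:
  X = -0.537 -> Y = 0.289 ✓
  X = -2.087 -> Y = 4.356 ✓
  X = -2.713 -> Y = 7.362 ✓
All samples match this transformation.

(b) X²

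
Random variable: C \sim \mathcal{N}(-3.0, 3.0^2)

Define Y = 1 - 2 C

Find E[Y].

For Y = -2C + 1:
E[Y] = -2 * E[C] + 1
E[C] = -3.0 = -3
E[Y] = -2 * (-3) + 1 = 7

7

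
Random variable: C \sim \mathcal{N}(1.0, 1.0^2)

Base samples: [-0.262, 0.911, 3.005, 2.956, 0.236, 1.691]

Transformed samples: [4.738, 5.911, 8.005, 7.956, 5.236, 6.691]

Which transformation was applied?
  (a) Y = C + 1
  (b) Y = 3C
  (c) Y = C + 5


Checking option (c) Y = C + 5:
  C = -0.262 -> Y = 4.738 ✓
  C = 0.911 -> Y = 5.911 ✓
  C = 3.005 -> Y = 8.005 ✓
All samples match this transformation.

(c) C + 5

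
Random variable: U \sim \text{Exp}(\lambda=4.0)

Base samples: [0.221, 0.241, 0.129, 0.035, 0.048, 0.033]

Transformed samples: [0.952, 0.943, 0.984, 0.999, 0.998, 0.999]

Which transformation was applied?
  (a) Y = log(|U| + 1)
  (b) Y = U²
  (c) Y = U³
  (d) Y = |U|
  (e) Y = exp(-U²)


Checking option (e) Y = exp(-U²):
  U = 0.221 -> Y = 0.952 ✓
  U = 0.241 -> Y = 0.943 ✓
  U = 0.129 -> Y = 0.984 ✓
All samples match this transformation.

(e) exp(-U²)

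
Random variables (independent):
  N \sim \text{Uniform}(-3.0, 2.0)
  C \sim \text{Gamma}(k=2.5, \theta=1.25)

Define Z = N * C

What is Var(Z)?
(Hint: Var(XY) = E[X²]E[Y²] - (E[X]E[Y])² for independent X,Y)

Var(XY) = E[X²]E[Y²] - (E[X]E[Y])²
E[N] = -0.5, Var(N) = 2.0833333
E[C] = 3.125, Var(C) = 3.90625
E[N²] = 2.0833333 + (-0.5)² = 2.3333333
E[C²] = 3.90625 + 3.125² = 13.671875
Var(Z) = 2.3333333*13.671875 - (-0.5*3.125)²
= 31.901042 - 2.4414062 = 29.459635

29.459635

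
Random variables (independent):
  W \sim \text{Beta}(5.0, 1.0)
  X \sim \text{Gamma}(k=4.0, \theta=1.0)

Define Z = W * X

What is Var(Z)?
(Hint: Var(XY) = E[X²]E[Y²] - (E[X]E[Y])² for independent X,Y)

Var(XY) = E[X²]E[Y²] - (E[X]E[Y])²
E[W] = 0.83333333, Var(W) = 0.01984127
E[X] = 4, Var(X) = 4
E[W²] = 0.01984127 + 0.83333333² = 0.71428571
E[X²] = 4 + 4² = 20
Var(Z) = 0.71428571*20 - (0.83333333*4)²
= 14.285714 - 11.111111 = 3.1746032

3.1746032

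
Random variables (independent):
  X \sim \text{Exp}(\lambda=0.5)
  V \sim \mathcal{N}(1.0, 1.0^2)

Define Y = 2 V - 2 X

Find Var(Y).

For independent RVs: Var(aX + bY) = a²Var(X) + b²Var(Y)
Var(X) = 4
Var(V) = 1
Var(Y) = (-2)²*4 + 2²*1
= 4*4 + 4*1 = 20

20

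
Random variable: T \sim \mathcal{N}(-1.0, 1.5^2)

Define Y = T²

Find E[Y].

Using E[X²] = Var(X) + (E[X])²:
E[T] = -1
Var(T) = 1.5^2 = 2.25
E[T²] = 2.25 + (-1)² = 2.25 + 1 = 3.25

3.25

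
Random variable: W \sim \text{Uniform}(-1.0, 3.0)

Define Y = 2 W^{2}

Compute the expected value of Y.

E[Y] = 2*E[W²]
E[W] = 1
E[W²] = Var(W) + (E[W])² = 1.3333333 + 1 = 2.3333333
E[Y] = 2*2.3333333 = 4.6666667

4.6666667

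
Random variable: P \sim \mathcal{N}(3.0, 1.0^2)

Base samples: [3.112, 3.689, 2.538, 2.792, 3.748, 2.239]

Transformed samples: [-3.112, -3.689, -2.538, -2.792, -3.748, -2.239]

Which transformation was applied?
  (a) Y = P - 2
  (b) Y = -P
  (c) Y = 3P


Checking option (b) Y = -P:
  P = 3.112 -> Y = -3.112 ✓
  P = 3.689 -> Y = -3.689 ✓
  P = 2.538 -> Y = -2.538 ✓
All samples match this transformation.

(b) -P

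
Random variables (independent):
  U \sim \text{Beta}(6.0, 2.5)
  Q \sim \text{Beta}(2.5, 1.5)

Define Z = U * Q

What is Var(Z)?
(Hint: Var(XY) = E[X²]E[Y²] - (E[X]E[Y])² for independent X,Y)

Var(XY) = E[X²]E[Y²] - (E[X]E[Y])²
E[U] = 0.70588235, Var(U) = 0.021853943
E[Q] = 0.625, Var(Q) = 0.046875
E[U²] = 0.021853943 + 0.70588235² = 0.52012384
E[Q²] = 0.046875 + 0.625² = 0.4375
Var(Z) = 0.52012384*0.4375 - (0.70588235*0.625)²
= 0.22755418 - 0.19463668 = 0.032917501

0.032917501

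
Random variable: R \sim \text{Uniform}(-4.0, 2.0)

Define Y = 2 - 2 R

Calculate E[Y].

For Y = -2R + 2:
E[Y] = -2 * E[R] + 2
E[R] = (-4 + 2)/2 = -1
E[Y] = -2 * (-1) + 2 = 4

4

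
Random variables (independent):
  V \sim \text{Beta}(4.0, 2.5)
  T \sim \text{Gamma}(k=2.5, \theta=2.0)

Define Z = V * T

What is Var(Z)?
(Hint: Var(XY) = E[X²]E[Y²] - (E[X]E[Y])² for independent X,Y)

Var(XY) = E[X²]E[Y²] - (E[X]E[Y])²
E[V] = 0.61538462, Var(V) = 0.031558185
E[T] = 5, Var(T) = 10
E[V²] = 0.031558185 + 0.61538462² = 0.41025641
E[T²] = 10 + 5² = 35
Var(Z) = 0.41025641*35 - (0.61538462*5)²
= 14.358974 - 9.4674556 = 4.8915187

4.8915187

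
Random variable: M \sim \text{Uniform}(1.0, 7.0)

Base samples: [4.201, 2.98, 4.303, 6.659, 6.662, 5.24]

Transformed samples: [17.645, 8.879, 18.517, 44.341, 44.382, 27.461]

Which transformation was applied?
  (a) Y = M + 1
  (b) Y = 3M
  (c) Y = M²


Checking option (c) Y = M²:
  M = 4.201 -> Y = 17.645 ✓
  M = 2.98 -> Y = 8.879 ✓
  M = 4.303 -> Y = 18.517 ✓
All samples match this transformation.

(c) M²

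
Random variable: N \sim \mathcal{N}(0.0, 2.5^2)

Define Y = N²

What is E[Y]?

Using E[X²] = Var(X) + (E[X])²:
E[N] = 0
Var(N) = 2.5^2 = 6.25
E[N²] = 6.25 + 0² = 6.25 + 0 = 6.25

6.25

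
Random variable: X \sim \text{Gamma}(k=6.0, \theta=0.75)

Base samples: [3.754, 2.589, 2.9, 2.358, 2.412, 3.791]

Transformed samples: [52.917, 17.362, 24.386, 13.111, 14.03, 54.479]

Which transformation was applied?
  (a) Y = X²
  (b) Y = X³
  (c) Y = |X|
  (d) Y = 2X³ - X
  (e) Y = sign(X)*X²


Checking option (b) Y = X³:
  X = 3.754 -> Y = 52.917 ✓
  X = 2.589 -> Y = 17.362 ✓
  X = 2.9 -> Y = 24.386 ✓
All samples match this transformation.

(b) X³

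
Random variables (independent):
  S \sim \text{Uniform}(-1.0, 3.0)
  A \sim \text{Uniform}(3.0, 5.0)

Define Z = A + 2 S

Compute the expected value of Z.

E[Z] = 2*E[S] + 1*E[A]
E[S] = 1
E[A] = 4
E[Z] = 2*1 + 1*4 = 6

6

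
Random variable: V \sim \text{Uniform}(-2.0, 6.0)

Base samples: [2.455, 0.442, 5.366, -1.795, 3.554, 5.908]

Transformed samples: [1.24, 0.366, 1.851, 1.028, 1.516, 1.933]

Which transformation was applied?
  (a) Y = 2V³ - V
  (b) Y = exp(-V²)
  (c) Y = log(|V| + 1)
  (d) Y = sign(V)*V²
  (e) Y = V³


Checking option (c) Y = log(|V| + 1):
  V = 2.455 -> Y = 1.24 ✓
  V = 0.442 -> Y = 0.366 ✓
  V = 5.366 -> Y = 1.851 ✓
All samples match this transformation.

(c) log(|V| + 1)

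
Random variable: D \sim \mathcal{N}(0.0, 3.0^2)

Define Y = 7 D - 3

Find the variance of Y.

For Y = aD + b: Var(Y) = a² * Var(D)
Var(D) = 3.0^2 = 9
Var(Y) = 7² * 9 = 49 * 9 = 441

441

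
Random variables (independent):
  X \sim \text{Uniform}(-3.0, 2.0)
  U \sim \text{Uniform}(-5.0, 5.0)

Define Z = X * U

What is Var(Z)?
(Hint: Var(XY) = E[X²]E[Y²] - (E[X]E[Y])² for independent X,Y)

Var(XY) = E[X²]E[Y²] - (E[X]E[Y])²
E[X] = -0.5, Var(X) = 2.0833333
E[U] = 0, Var(U) = 8.3333333
E[X²] = 2.0833333 + (-0.5)² = 2.3333333
E[U²] = 8.3333333 + 0² = 8.3333333
Var(Z) = 2.3333333*8.3333333 - (-0.5*0)²
= 19.444444 - 0 = 19.444444

19.444444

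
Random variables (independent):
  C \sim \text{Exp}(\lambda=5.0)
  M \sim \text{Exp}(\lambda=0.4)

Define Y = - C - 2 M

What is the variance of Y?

For independent RVs: Var(aX + bY) = a²Var(X) + b²Var(Y)
Var(C) = 0.04
Var(M) = 6.25
Var(Y) = (-1)²*0.04 + (-2)²*6.25
= 1*0.04 + 4*6.25 = 25.04

25.04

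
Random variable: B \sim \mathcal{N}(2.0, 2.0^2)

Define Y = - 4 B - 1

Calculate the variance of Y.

For Y = aB + b: Var(Y) = a² * Var(B)
Var(B) = 2.0^2 = 4
Var(Y) = (-4)² * 4 = 16 * 4 = 64

64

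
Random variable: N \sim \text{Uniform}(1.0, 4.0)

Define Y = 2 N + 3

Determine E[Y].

For Y = 2N + 3:
E[Y] = 2 * E[N] + 3
E[N] = (1 + 4)/2 = 2.5
E[Y] = 2 * 2.5 + 3 = 8

8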